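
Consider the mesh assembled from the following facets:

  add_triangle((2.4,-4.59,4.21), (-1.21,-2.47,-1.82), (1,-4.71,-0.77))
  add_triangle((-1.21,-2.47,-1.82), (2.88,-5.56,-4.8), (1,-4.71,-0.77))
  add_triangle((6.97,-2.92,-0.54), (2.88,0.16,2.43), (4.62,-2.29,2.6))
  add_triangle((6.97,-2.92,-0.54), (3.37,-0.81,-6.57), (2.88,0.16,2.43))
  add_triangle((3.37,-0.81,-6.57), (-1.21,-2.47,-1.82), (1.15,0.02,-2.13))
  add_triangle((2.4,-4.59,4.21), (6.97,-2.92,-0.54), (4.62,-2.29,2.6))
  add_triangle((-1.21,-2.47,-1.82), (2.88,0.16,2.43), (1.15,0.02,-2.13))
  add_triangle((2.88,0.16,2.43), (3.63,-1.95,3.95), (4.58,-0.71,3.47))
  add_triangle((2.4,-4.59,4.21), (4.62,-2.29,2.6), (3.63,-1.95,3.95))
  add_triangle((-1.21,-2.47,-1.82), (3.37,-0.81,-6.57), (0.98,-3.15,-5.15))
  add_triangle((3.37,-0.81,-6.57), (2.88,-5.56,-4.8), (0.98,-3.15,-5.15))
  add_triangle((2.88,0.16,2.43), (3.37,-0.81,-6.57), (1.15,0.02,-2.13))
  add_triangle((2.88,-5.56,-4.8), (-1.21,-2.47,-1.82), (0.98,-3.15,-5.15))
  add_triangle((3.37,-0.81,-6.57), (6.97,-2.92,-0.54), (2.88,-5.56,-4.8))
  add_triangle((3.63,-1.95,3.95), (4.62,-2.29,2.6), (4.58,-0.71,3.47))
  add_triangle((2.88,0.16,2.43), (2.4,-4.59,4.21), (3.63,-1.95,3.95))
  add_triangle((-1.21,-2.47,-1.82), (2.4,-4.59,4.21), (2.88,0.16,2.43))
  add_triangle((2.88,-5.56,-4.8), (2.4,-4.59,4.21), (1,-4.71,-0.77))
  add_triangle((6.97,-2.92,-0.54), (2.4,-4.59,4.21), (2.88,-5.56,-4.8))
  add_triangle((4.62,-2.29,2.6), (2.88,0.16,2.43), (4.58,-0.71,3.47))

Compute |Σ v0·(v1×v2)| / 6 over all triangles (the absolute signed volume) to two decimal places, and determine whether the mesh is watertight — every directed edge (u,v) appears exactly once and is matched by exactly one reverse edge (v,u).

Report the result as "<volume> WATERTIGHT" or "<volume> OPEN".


Per-triangle v0·(v1×v2)/6:
  t1: +5.1689
  t2: +7.1871
  t3: +5.7882
  t4: +11.8700
  t5: +0.5221
  t6: +10.5067
  t7: -3.5589
  t8: +0.8180
  t9: +4.6616
  t10: +1.8175
  t11: +10.1905
  t12: +1.2857
  t13: +5.7956
  t14: +35.1056
  t15: +2.3947
  t16: +0.2452
  t17: -4.3317
  t18: +10.9719
  t19: +41.2898
  t20: +0.1189
Σ = +147.8475 → |volume| = 147.85

Directed edges: 60 total, each appears once with its reverse present → watertight.

147.85 WATERTIGHT


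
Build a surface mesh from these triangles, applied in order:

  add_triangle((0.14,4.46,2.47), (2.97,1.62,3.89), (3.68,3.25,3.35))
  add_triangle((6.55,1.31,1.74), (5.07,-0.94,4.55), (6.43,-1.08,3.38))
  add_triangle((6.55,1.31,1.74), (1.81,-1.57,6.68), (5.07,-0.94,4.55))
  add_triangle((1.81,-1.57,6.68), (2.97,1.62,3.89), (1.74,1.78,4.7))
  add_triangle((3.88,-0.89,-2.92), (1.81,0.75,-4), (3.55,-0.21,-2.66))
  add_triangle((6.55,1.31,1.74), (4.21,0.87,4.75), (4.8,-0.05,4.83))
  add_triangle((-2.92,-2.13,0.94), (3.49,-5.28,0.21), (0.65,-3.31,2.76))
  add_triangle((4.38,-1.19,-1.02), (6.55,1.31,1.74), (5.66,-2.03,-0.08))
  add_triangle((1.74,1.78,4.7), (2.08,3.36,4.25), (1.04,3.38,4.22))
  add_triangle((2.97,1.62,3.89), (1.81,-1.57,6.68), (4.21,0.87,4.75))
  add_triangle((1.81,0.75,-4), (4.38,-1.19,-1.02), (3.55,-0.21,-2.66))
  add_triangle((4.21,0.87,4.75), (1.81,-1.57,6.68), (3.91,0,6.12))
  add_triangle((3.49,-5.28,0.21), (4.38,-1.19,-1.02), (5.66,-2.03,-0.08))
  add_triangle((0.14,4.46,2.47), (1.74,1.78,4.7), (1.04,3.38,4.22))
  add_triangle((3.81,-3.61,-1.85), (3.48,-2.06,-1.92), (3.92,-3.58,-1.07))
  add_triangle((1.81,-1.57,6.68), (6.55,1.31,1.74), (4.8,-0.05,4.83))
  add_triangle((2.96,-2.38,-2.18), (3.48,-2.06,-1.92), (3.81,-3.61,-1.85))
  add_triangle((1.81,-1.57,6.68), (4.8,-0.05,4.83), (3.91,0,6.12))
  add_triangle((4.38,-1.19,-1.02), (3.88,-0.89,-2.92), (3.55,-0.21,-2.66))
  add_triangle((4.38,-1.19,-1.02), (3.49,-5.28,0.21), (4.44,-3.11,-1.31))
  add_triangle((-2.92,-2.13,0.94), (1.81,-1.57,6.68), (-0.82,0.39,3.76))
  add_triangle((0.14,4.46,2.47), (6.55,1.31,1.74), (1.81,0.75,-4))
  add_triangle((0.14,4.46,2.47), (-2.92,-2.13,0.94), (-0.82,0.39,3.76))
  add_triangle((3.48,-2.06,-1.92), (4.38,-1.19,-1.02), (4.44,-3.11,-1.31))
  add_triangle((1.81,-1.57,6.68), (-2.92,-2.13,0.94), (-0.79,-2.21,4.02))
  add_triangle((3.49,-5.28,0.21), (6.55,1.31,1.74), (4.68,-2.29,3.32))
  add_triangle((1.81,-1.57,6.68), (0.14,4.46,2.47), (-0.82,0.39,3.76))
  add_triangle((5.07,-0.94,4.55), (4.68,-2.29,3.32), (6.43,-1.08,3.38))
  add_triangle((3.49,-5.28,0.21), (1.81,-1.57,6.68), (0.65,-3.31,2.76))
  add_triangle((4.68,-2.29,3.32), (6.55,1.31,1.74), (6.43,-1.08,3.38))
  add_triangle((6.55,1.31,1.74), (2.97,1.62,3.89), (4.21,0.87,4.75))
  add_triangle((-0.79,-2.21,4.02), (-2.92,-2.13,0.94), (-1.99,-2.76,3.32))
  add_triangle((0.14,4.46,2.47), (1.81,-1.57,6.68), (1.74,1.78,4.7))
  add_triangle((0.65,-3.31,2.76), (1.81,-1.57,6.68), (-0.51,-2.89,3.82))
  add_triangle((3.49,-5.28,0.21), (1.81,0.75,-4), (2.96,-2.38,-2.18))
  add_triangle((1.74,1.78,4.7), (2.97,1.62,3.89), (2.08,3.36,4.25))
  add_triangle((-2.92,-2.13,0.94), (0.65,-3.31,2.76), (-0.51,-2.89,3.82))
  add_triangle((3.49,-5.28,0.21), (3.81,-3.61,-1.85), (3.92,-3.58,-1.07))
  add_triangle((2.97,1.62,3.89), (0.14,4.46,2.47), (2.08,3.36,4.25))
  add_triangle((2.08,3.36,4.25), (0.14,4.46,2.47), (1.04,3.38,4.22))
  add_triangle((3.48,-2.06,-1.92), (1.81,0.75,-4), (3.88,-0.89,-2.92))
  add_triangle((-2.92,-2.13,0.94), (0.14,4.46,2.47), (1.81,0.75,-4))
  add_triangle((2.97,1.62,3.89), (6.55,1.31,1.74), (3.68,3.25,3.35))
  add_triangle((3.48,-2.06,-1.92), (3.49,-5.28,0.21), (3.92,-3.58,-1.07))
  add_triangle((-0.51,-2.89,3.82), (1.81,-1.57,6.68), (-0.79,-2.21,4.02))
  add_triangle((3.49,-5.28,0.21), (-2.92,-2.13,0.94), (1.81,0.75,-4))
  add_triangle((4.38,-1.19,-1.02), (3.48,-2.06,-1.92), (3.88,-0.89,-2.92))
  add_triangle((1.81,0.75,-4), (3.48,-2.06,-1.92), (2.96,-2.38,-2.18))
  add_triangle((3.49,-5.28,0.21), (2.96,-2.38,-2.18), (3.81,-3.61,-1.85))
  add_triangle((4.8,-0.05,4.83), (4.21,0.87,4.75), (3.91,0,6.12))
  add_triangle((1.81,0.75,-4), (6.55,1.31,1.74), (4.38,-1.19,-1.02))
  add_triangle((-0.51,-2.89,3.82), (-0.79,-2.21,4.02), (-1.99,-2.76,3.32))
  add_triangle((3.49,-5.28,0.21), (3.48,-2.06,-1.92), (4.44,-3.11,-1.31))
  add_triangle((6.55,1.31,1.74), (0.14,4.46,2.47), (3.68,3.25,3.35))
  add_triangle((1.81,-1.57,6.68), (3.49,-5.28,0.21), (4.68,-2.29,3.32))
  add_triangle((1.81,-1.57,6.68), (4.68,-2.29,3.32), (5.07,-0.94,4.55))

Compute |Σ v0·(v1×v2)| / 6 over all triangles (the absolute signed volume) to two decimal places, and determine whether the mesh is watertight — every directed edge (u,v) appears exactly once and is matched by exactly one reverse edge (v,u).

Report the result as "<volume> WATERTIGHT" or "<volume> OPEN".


231.99 OPEN

Per-triangle v0·(v1×v2)/6:
  t1: +4.5962
  t2: +4.7071
  t3: +6.4678
  t4: +4.8371
  t5: +1.0396
  t6: +4.1128
  t7: +8.8527
  t8: +3.9657
  t9: +1.4232
  t10: +4.0098
  t11: -0.3091
  t12: +0.2989
  t13: +3.5476
  t14: -0.3611
  t15: +0.6744
  t16: +0.6625
  t17: +0.5215
  t18: +2.8704
  t19: +0.8909
  t20: +2.2942
  t21: +8.4102
  t22: +22.7099
  t23: +6.2050
  t24: +1.3174
  t25: +0.4776
  t26: +16.0784
  t27: +9.5684
  t28: +2.9564
  t29: +10.7418
  t30: +0.5238
  t31: +3.9728
  t32: +0.2675
  t33: +4.3177
  t34: +4.3609
  t35: +0.2299
  t36: +2.0395
  t37: +3.0941
  t38: +1.2066
  t39: +0.7916
  t40: +1.7878
  t41: +1.6256
  t42: +6.5495
  t43: +5.8534
  t44: -0.4770
  t45: +1.9918
  t46: +13.3852
  t47: +1.7735
  t48: +1.6707
  t49: +0.4171
  t50: +1.5811
  t51: +11.0309
  t52: +0.8587
  t53: +1.5278
  t54: +4.8016
  t55: +16.2447
  t56: +6.9940
Σ = +231.9883 → |volume| = 231.99

Directed edges: 168 total; 6 unmatched, e.g. (6.55,1.31,1.74)→(5.66,-2.03,-0.08) → open.


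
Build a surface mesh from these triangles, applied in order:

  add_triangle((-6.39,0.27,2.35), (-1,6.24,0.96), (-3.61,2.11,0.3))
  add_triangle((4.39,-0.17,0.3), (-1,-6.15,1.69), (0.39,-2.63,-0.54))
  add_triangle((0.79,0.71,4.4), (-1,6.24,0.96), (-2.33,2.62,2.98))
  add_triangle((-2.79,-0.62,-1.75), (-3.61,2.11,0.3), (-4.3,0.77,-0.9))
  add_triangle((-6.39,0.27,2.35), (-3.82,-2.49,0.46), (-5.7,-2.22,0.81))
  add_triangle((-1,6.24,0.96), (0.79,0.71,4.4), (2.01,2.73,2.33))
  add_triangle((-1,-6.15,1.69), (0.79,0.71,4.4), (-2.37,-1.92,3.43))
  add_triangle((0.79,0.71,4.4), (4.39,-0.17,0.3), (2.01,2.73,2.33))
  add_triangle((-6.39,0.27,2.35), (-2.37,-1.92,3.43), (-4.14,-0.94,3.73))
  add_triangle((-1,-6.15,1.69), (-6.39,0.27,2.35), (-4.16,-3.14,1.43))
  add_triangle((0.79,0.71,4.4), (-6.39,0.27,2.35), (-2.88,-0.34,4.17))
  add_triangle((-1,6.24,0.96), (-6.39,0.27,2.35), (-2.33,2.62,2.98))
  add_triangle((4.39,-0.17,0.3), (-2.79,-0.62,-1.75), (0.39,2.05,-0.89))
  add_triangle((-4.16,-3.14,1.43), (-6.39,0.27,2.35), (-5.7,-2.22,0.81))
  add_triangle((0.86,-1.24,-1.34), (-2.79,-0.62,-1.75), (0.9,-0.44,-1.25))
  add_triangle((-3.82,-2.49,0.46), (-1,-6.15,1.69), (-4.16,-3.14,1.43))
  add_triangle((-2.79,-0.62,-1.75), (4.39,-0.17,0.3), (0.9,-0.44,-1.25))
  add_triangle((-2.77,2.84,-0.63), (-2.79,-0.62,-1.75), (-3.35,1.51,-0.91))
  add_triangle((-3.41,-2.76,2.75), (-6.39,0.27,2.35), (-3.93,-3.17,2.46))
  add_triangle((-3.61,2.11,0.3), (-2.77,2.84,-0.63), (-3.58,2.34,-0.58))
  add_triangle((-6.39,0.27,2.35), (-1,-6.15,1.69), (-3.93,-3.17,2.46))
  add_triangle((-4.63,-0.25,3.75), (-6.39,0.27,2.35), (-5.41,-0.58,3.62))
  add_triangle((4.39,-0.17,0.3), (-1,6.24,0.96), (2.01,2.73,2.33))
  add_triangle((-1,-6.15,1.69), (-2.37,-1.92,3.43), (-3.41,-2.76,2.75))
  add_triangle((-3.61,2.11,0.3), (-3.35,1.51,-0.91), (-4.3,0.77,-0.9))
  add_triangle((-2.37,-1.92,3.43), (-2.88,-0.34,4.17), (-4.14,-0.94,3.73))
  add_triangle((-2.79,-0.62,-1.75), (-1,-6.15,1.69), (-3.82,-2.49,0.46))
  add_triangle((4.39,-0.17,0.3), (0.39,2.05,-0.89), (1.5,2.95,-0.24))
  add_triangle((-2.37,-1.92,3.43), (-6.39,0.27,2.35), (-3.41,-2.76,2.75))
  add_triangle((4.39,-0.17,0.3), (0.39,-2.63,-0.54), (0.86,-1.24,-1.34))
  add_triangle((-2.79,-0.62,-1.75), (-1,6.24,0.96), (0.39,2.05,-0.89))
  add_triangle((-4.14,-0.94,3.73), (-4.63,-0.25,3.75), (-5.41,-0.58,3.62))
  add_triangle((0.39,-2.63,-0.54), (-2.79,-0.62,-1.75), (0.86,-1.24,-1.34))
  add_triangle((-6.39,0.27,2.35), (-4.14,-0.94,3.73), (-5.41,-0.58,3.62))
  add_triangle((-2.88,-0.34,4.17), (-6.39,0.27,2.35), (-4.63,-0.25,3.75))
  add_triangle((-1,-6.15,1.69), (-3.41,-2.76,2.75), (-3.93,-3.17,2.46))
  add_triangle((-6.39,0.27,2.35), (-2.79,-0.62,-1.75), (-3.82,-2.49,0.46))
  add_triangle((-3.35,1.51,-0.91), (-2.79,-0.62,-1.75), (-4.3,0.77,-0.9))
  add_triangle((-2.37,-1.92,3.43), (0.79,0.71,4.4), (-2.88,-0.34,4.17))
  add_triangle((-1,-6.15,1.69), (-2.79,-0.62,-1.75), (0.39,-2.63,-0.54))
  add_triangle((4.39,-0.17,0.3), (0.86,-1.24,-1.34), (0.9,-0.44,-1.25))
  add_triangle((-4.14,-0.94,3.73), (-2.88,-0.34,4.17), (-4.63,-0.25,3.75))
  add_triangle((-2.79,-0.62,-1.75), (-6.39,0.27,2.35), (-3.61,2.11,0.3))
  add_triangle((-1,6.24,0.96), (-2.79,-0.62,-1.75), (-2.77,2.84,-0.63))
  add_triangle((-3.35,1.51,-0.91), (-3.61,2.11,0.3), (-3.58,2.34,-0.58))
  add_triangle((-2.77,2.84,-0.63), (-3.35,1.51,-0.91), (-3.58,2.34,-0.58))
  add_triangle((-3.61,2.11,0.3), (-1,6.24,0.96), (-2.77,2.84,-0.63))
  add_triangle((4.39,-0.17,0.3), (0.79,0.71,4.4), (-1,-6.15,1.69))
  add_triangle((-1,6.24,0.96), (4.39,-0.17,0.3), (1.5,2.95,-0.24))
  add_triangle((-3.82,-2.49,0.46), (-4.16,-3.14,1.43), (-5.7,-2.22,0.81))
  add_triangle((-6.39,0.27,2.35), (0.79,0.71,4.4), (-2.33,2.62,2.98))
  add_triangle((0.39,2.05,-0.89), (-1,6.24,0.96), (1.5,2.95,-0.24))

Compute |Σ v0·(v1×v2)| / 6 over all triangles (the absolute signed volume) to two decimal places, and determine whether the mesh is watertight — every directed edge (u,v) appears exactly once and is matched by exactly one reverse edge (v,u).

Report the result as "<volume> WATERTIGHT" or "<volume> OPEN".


Per-triangle v0·(v1×v2)/6:
  t1: +8.0176
  t2: +5.9300
  t3: +10.9459
  t4: -0.3761
  t5: -1.1558
  t6: +9.1265
  t7: +11.6990
  t8: +7.7403
  t9: +1.7114
  t10: +5.3280
  t11: +4.7692
  t12: +12.4234
  t13: +2.8444
  t14: +4.2803
  t15: +0.6482
  t16: +2.8241
  t17: -0.2364
  t18: +0.7532
  t19: +2.1766
  t20: +0.5165
  t21: +1.9939
  t22: +0.9892
  t23: +7.8360
  t24: +4.6088
  t25: +0.9075
  t26: +1.7824
  t27: +6.1042
  t28: +1.5000
  t29: +4.6943
  t30: +2.1759
  t31: +4.8585
  t32: +0.5049
  t33: +1.8520
  t34: +0.0350
  t35: +0.4698
  t36: +2.1476
  t37: +7.0964
  t38: +0.9281
  t39: +4.3642
  t40: +5.0900
  t41: +0.7433
  t42: +0.9622
  t43: +6.5948
  t44: +0.7774
  t45: +0.4135
  t46: +0.2991
  t47: +3.5712
  t48: +20.6319
  t49: +3.8173
  t50: +0.9183
  t51: +10.9153
  t52: +1.9546
Σ = +201.5037 → |volume| = 201.50

Directed edges: 156 total, each appears once with its reverse present → watertight.

201.50 WATERTIGHT


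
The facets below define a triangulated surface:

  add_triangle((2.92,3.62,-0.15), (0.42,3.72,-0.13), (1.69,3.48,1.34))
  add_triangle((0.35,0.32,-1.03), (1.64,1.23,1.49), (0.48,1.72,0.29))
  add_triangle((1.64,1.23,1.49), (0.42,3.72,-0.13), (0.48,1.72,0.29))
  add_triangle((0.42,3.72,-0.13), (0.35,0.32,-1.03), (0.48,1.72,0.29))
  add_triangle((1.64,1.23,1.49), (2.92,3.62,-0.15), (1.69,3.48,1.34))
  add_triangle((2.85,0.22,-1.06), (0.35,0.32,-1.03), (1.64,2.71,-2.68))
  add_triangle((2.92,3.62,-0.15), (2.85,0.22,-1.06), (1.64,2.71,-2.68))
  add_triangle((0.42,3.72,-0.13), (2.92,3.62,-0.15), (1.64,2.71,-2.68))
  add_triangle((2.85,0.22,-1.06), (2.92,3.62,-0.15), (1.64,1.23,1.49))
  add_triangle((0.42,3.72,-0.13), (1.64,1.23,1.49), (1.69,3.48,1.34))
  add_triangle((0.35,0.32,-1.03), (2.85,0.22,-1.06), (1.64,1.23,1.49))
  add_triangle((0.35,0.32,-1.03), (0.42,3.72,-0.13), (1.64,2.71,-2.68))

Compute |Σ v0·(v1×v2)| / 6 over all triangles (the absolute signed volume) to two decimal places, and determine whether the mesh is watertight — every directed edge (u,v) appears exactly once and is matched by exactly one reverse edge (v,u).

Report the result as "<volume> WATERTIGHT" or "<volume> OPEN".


14.87 WATERTIGHT

Per-triangle v0·(v1×v2)/6:
  t1: +2.2946
  t2: -0.4988
  t3: +0.0542
  t4: -0.2487
  t5: +1.6187
  t6: +0.8161
  t7: +4.4864
  t8: +4.0059
  t9: +2.8955
  t10: -0.1275
  t11: -0.7639
  t12: +0.3396
Σ = +14.8721 → |volume| = 14.87

Directed edges: 36 total, each appears once with its reverse present → watertight.


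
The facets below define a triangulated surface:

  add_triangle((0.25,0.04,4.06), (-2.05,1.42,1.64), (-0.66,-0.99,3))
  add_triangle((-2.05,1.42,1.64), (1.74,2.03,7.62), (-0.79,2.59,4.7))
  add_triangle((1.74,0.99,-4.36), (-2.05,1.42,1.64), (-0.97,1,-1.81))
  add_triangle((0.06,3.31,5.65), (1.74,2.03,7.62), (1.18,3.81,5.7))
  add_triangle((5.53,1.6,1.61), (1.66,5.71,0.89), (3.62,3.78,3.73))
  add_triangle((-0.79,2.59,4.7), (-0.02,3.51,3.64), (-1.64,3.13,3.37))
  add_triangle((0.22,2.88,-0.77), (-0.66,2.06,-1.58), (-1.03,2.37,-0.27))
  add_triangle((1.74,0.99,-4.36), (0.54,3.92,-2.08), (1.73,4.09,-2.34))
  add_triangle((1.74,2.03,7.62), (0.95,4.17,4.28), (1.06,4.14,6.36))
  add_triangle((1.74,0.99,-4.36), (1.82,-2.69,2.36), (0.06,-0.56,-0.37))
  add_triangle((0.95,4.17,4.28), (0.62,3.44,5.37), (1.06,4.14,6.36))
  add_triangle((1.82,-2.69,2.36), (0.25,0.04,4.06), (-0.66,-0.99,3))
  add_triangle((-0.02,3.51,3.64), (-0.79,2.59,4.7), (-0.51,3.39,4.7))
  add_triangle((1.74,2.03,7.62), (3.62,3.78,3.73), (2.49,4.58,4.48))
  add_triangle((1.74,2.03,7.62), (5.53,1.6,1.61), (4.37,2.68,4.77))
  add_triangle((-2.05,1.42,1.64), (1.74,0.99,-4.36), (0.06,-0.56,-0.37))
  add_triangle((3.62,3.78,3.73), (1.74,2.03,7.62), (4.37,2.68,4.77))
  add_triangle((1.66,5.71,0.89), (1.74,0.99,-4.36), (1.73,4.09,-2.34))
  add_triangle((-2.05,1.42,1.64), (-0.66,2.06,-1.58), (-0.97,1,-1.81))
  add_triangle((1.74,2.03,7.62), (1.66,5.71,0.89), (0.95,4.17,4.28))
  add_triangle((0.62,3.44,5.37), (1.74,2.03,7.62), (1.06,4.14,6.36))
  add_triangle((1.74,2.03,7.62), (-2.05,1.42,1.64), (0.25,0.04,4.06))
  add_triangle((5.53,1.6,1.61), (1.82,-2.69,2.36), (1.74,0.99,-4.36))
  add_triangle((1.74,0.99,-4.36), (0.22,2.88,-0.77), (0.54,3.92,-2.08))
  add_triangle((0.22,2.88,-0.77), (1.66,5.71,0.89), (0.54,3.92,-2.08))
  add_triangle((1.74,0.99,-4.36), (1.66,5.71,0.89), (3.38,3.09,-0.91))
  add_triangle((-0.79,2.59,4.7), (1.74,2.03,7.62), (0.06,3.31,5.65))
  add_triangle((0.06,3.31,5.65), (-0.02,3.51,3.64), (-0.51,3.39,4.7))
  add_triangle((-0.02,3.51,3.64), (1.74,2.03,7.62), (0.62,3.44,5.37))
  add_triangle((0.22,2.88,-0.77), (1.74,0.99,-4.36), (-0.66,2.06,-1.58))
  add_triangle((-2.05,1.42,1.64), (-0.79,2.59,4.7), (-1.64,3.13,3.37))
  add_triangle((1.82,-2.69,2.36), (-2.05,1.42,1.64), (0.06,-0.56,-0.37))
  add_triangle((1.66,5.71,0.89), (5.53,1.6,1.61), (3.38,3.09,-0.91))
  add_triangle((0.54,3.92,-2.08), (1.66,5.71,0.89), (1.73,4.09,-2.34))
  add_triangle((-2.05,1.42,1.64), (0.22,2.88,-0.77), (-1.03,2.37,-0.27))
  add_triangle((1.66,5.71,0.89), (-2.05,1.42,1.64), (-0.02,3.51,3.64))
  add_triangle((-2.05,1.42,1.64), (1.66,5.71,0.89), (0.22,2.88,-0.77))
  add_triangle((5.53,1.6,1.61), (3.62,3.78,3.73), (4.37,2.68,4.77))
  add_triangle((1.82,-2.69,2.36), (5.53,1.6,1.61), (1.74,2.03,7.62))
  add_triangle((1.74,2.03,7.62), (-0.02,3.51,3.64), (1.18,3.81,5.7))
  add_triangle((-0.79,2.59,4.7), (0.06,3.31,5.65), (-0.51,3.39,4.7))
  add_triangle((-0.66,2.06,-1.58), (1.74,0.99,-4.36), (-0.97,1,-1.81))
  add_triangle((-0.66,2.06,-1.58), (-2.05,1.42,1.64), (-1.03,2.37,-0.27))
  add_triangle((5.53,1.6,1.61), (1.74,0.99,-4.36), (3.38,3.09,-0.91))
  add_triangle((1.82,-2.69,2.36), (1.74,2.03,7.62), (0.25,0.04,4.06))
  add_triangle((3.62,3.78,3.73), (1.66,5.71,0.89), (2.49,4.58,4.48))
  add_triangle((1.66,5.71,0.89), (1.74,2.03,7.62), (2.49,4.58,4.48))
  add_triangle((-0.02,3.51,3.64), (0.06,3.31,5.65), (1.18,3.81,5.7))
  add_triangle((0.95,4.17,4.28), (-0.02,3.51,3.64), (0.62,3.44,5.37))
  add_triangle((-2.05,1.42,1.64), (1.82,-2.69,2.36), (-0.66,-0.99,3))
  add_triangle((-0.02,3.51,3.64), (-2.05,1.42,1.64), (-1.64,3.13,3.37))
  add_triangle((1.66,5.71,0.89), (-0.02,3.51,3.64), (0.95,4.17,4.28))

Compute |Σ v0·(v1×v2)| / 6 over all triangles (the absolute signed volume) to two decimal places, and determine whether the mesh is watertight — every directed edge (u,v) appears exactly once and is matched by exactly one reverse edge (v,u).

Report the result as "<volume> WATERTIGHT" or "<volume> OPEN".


171.95 WATERTIGHT

Per-triangle v0·(v1×v2)/6:
  t1: +2.2864
  t2: +1.7932
  t3: -1.6069
  t4: +3.3013
  t5: +11.8745
  t6: +1.8550
  t7: +0.7410
  t8: +2.7448
  t9: +1.4246
  t10: +1.4297
  t11: +0.3895
  t12: +2.7063
  t13: -0.0410
  t14: +6.7148
  t15: +4.3599
  t16: +0.7672
  t17: +6.6549
  t18: +1.7909
  t19: +1.1799
  t20: +5.7953
  t21: +0.8818
  t22: +4.0526
  t23: +13.6068
  t24: -0.3515
  t25: +0.8852
  t26: +8.7384
  t27: +2.1805
  t28: +0.6911
  t29: +0.2164
  t30: +2.4290
  t31: +1.3351
  t32: +0.8332
  t33: +9.9211
  t34: +3.0844
  t35: +0.7973
  t36: +5.8444
  t37: +3.6902
  t38: +5.3177
  t39: +23.6635
  t40: -2.0849
  t41: +0.5896
  t42: +1.5397
  t43: +0.5940
  t44: +8.6240
  t45: +4.5484
  t46: +5.5730
  t47: +3.9312
  t48: +1.4782
  t49: +1.0435
  t50: -0.6796
  t51: -0.0107
  t52: +2.8222
Σ = +171.9472 → |volume| = 171.95

Directed edges: 156 total, each appears once with its reverse present → watertight.


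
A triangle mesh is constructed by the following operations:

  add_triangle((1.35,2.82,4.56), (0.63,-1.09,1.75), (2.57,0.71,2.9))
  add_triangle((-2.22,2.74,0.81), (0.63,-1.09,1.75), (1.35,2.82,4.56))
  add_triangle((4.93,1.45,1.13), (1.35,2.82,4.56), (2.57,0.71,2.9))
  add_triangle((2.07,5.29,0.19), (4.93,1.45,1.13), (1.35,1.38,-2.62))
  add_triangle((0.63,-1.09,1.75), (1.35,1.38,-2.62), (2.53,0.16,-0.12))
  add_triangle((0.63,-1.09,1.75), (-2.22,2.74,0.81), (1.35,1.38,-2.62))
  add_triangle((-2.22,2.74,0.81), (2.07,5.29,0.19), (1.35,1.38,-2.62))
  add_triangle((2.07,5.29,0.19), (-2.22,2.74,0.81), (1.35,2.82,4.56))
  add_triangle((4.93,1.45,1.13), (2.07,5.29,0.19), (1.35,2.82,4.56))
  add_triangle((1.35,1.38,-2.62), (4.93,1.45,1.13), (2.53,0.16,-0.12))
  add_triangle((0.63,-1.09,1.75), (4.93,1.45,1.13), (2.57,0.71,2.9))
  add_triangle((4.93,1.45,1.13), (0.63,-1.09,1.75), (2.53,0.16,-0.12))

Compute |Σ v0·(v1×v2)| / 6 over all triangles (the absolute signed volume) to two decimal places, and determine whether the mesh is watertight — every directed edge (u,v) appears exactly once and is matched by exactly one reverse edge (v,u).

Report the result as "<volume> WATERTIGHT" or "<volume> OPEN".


Per-triangle v0·(v1×v2)/6:
  t1: +2.7333
  t2: +3.8705
  t3: +4.7610
  t4: +11.0379
  t5: +0.2461
  t6: -1.9856
  t7: +7.2405
  t8: +13.0965
  t9: +16.9156
  t10: +1.9713
  t11: +2.3610
  t12: +1.5040
Σ = +63.7520 → |volume| = 63.75

Directed edges: 36 total, each appears once with its reverse present → watertight.

63.75 WATERTIGHT


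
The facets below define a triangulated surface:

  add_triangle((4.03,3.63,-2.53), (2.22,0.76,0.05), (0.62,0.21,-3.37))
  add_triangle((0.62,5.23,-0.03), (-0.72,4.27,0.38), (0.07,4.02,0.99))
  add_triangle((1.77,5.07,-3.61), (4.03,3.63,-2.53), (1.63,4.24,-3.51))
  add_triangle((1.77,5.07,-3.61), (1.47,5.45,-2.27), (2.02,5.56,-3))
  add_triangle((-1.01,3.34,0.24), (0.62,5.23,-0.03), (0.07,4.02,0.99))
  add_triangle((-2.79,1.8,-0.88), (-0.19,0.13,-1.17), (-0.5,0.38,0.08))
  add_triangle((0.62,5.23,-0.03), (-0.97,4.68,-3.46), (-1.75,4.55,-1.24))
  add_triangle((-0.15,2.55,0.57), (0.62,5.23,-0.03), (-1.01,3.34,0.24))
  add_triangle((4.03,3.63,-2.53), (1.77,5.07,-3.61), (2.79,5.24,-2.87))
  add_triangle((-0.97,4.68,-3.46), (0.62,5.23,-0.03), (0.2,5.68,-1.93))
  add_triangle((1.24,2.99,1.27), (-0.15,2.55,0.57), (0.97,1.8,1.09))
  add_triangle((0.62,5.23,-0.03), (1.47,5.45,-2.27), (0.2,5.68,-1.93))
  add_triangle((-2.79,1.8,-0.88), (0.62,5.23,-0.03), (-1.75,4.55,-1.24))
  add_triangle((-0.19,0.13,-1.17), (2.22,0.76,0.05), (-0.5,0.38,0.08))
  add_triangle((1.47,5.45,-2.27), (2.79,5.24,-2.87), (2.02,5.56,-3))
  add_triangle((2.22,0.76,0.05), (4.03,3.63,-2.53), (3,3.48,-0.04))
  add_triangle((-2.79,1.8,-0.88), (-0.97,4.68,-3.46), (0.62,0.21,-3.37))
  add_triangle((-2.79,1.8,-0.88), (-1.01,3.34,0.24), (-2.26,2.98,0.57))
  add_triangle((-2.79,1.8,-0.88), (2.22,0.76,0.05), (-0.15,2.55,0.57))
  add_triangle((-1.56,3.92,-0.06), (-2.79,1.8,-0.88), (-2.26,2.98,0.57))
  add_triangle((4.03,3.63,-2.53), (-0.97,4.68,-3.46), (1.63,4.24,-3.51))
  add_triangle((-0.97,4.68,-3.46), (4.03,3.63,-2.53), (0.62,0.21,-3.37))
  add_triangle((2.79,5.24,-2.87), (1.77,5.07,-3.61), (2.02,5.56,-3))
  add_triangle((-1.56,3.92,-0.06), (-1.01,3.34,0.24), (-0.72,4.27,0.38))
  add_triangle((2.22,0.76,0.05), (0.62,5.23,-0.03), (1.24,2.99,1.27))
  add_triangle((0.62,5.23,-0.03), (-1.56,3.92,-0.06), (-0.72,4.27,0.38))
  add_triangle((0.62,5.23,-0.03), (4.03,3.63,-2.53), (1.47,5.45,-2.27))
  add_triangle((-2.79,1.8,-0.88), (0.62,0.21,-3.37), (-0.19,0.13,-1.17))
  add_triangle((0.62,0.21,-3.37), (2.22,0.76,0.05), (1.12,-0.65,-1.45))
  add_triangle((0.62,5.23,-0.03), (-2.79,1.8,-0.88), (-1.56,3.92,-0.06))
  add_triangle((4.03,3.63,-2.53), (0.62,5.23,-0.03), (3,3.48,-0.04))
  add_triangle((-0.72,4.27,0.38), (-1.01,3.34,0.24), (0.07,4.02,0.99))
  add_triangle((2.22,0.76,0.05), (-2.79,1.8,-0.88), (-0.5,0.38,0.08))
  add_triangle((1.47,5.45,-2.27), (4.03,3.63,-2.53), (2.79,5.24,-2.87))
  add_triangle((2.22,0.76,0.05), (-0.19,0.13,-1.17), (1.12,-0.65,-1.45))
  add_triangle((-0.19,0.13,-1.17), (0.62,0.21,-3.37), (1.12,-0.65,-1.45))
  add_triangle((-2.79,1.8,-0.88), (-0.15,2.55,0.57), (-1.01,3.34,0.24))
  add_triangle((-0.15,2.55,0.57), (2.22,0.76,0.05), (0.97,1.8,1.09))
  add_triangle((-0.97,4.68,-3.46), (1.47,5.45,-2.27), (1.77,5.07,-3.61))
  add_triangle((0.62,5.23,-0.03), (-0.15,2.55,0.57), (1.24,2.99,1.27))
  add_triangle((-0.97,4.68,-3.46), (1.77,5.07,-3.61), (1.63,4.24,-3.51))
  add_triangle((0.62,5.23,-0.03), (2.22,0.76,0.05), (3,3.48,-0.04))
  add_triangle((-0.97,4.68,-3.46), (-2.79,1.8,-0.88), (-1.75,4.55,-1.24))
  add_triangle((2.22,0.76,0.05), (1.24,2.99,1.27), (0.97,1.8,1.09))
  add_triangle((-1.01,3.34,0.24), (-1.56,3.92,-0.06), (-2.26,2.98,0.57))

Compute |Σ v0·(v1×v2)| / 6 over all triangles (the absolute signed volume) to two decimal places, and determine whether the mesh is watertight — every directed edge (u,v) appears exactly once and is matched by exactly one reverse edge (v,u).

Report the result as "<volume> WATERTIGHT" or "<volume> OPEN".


62.64 OPEN

Per-triangle v0·(v1×v2)/6:
  t1: +2.8198
  t2: +0.9394
  t3: +1.1531
  t4: +0.4580
  t5: -1.1497
  t6: -0.0305
  t7: +5.2377
  t8: +0.6143
  t9: +1.9657
  t10: +1.1054
  t11: +0.1387
  t12: +2.2864
  t13: +1.4424
  t14: -0.2443
  t15: +0.5306
  t16: +2.2890
  t17: +5.8271
  t18: -1.2084
  t19: -1.3710
  t20: +1.4322
  t21: -1.7008
  t22: +12.0714
  t23: +0.7210
  t24: +0.0934
  t25: +2.3477
  t26: +0.7540
  t27: +5.2225
  t28: +0.3026
  t29: +1.2927
  t30: +1.4366
  t31: +5.5963
  t32: +0.1706
  t33: +0.2597
  t34: +0.6321
  t35: -0.5522
  t36: +0.1412
  t37: +0.1345
  t38: -0.7167
  t39: +3.5903
  t40: +0.9587
  t41: +1.0965
  t42: +0.1598
  t43: +3.7202
  t44: +0.3393
  t45: +0.3327
Σ = +62.6402 → |volume| = 62.64

Directed edges: 135 total; 3 unmatched, e.g. (0.2,5.68,-1.93)→(-0.97,4.68,-3.46) → open.


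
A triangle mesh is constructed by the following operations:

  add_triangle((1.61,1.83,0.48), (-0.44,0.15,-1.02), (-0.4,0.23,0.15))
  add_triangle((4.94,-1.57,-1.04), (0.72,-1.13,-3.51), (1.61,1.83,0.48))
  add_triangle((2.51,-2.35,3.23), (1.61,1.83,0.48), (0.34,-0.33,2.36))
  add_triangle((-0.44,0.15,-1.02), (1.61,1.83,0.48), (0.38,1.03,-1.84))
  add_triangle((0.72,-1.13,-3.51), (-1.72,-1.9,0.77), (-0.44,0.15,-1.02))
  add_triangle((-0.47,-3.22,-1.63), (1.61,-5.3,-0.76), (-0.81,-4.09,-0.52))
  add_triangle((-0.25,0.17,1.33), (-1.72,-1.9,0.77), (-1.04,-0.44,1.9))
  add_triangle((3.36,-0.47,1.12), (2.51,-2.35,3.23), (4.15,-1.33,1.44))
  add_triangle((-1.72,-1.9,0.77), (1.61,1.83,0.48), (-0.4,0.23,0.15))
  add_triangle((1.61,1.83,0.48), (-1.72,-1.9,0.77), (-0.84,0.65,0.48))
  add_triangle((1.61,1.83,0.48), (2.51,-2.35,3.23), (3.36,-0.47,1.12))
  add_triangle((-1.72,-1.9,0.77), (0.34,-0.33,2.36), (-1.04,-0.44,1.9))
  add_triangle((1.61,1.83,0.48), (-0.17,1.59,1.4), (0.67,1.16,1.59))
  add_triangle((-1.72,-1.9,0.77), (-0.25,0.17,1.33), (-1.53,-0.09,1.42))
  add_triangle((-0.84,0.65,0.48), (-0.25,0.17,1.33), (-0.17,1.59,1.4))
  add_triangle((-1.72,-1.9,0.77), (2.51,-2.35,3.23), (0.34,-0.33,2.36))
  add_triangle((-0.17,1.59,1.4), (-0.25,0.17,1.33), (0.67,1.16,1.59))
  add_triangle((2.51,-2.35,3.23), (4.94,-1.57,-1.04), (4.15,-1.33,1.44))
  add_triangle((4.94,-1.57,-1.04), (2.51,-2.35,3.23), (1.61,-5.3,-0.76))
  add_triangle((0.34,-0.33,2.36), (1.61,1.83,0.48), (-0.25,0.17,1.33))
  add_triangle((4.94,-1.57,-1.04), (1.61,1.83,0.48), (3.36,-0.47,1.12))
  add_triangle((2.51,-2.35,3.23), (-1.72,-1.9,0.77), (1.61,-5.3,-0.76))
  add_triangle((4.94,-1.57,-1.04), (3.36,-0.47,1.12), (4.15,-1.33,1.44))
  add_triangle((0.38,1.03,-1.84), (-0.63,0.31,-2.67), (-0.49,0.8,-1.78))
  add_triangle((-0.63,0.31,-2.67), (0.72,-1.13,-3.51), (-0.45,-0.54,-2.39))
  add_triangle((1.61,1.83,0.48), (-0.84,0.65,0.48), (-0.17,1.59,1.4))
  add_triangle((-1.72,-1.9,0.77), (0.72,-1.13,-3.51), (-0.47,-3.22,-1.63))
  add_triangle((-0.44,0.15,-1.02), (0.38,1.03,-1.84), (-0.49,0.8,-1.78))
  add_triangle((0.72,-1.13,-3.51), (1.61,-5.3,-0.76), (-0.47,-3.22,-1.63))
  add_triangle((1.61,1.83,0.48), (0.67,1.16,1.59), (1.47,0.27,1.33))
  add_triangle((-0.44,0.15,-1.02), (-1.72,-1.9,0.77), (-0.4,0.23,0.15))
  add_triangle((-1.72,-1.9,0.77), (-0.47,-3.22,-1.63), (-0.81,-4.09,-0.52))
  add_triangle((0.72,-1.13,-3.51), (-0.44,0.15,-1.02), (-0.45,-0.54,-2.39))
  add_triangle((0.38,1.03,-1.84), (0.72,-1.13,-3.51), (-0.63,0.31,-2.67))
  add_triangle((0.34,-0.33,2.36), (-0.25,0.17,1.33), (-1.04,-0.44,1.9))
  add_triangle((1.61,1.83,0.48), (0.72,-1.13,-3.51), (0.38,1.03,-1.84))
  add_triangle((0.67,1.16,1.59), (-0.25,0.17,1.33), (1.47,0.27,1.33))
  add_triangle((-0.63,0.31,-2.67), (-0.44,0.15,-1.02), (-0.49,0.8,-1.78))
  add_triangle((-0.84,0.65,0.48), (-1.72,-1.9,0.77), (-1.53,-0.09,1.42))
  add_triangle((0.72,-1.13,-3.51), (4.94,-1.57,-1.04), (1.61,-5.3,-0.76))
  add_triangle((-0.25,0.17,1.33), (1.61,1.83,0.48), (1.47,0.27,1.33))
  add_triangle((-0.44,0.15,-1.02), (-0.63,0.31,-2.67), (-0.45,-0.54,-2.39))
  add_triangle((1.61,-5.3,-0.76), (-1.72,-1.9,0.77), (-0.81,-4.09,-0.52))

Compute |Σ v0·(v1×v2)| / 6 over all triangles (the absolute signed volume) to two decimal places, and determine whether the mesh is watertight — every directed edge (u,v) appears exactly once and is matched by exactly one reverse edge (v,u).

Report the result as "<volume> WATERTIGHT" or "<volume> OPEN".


79.25 OPEN

Per-triangle v0·(v1×v2)/6:
  t1: +0.2103
  t2: +5.8673
  t3: +2.6763
  t4: +0.1981
  t5: +1.2529
  t6: +2.2031
  t7: -0.0641
  t8: +0.9411
  t9: +0.2317
  t10: -0.5416
  t11: +2.6911
  t12: +0.8006
  t13: +0.5101
  t14: +0.4647
  t15: +0.2467
  t16: +2.8086
  t17: +0.2833
  t18: +2.9227
  t19: +15.3553
  t20: +0.5453
  t21: +3.1200
  t22: +8.8919
  t23: +1.1555
  t24: +0.2404
  t25: +0.4853
  t26: +0.2752
  t27: +1.4522
  t28: -0.0715
  t29: +4.6715
  t30: +0.6179
  t31: +0.2291
  t32: +1.0024
  t33: -0.1760
  t34: +1.1195
  t35: +0.2142
  t36: +1.6190
  t37: +0.3433
  t38: +0.0516
  t39: +0.2848
  t40: +12.9278
  t41: -0.6366
  t42: +0.0709
  t43: +1.7550
Σ = +79.2469 → |volume| = 79.25

Directed edges: 129 total; 3 unmatched, e.g. (-0.25,0.17,1.33)→(-1.53,-0.09,1.42) → open.


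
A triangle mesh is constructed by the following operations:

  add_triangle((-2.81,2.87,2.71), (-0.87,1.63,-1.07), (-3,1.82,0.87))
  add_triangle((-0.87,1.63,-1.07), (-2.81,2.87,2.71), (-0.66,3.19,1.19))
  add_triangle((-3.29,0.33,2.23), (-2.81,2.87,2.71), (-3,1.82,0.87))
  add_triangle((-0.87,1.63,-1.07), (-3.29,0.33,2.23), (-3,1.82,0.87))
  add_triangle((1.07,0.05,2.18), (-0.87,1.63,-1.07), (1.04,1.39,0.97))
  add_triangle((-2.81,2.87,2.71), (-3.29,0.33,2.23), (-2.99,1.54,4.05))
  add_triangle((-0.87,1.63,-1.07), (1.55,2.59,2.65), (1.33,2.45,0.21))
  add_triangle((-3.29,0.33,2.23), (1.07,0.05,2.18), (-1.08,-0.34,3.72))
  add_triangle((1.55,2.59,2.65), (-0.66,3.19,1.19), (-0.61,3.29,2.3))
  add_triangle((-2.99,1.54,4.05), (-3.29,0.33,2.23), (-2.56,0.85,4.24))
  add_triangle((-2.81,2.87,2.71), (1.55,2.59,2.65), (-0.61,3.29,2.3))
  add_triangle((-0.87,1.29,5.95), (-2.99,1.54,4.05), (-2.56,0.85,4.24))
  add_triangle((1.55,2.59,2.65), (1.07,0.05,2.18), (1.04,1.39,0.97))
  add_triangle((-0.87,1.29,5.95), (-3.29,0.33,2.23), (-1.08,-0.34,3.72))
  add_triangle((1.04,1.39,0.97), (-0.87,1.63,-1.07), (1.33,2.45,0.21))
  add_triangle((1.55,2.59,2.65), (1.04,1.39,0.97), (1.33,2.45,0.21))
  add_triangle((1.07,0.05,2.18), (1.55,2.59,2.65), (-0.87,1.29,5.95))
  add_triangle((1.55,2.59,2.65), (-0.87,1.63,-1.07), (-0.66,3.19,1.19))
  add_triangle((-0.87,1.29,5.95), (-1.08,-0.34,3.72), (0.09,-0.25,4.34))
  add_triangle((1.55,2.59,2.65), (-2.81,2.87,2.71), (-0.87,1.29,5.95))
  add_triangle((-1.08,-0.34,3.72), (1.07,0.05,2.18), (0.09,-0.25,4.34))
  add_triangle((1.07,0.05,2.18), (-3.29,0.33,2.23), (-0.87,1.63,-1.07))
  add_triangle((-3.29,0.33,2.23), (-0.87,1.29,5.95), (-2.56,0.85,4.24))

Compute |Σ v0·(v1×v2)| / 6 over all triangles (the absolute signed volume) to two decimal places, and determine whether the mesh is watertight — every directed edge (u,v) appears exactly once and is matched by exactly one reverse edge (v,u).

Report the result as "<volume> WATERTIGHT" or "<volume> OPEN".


Per-triangle v0·(v1×v2)/6:
  t1: +1.8148
  t2: +2.4416
  t3: +2.3219
  t4: +0.3983
  t5: -0.5103
  t6: +2.3238
  t7: +1.6687
  t8: -0.9720
  t9: +1.1263
  t10: +1.0451
  t11: +1.8317
  t12: +1.4382
  t13: +0.3943
  t14: +3.2883
  t15: -0.4687
  t16: +0.2330
  t17: +3.5877
  t18: +1.3840
  t19: +1.4569
  t20: +9.2096
  t21: -0.0538
  t22: -2.6008
  t23: +0.0917
Σ = +31.4502 → |volume| = 31.45

Directed edges: 69 total; 9 unmatched, e.g. (-2.81,2.87,2.71)→(-0.66,3.19,1.19) → open.

31.45 OPEN


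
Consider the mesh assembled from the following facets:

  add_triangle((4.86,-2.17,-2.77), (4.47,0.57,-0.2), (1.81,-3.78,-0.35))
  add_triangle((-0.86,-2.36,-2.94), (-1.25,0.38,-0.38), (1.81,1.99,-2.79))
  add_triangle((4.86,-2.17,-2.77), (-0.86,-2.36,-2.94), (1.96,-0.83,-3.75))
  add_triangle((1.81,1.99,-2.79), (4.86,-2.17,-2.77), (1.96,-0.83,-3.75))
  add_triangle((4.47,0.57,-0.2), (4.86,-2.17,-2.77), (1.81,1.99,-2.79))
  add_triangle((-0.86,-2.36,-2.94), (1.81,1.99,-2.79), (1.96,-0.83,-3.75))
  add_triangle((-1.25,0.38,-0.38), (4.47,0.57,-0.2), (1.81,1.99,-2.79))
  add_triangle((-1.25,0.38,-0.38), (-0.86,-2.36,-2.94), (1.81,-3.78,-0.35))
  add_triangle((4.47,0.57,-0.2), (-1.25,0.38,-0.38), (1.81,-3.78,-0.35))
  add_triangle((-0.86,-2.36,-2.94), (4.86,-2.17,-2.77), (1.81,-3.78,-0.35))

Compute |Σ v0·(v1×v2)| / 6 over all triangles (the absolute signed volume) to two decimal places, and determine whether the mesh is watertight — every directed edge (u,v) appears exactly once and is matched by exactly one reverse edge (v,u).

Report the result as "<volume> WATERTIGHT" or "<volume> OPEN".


44.89 WATERTIGHT

Per-triangle v0·(v1×v2)/6:
  t1: +7.0680
  t2: +3.2418
  t3: +5.9774
  t4: +5.9032
  t5: +8.9757
  t6: +3.5300
  t7: +0.5173
  t8: +1.3107
  t9: -1.4107
  t10: +9.7720
Σ = +44.8853 → |volume| = 44.89

Directed edges: 30 total, each appears once with its reverse present → watertight.


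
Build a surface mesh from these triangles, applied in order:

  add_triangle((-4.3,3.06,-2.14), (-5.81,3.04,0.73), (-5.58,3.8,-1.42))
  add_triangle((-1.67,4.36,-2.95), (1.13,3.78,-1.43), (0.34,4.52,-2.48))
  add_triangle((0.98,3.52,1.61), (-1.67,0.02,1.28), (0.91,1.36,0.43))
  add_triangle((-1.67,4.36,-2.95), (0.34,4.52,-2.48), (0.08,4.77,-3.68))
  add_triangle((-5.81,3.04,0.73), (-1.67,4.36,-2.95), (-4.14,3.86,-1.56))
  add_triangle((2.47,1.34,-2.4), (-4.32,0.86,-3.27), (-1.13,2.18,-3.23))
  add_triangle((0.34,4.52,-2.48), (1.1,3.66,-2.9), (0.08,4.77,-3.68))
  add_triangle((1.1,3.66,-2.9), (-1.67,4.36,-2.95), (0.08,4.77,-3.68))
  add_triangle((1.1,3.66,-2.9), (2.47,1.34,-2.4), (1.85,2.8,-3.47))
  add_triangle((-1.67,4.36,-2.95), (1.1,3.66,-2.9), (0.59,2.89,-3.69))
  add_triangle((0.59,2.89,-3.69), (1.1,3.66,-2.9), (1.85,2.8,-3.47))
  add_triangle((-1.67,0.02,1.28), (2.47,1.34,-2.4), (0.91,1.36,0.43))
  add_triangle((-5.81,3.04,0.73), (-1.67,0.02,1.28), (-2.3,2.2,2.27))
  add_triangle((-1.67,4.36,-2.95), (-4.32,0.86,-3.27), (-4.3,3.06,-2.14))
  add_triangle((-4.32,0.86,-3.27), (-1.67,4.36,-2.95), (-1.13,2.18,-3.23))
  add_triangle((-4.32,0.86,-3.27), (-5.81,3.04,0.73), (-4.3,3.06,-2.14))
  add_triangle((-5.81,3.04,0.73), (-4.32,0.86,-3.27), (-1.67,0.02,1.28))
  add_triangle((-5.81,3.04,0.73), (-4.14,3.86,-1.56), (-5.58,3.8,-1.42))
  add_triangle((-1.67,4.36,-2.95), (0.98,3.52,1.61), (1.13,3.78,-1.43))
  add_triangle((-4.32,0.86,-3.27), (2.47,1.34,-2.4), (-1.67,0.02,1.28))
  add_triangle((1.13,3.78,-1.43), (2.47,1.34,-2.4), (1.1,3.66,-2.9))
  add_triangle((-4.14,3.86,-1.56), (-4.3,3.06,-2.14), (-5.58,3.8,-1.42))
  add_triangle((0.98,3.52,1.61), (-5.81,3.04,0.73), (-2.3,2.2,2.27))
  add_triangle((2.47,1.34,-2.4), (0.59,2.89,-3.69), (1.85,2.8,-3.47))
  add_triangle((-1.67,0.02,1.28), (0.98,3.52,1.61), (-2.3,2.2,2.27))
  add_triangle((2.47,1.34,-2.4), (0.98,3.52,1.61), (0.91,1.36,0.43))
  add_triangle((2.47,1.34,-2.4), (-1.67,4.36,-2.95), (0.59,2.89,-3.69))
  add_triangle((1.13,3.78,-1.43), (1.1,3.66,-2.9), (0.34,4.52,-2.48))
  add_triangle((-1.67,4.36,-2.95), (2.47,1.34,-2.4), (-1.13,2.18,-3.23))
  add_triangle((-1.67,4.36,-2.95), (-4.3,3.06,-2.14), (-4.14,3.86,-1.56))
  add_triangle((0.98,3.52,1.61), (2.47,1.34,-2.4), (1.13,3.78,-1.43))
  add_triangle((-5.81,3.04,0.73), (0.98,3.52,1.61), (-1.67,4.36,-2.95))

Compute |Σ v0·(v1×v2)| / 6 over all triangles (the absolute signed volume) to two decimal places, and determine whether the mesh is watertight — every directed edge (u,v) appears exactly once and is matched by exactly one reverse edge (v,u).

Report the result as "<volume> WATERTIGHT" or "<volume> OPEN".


80.08 WATERTIGHT

Per-triangle v0·(v1×v2)/6:
  t1: +0.6210
  t2: +0.6139
  t3: +0.2074
  t4: +1.4825
  t5: +1.8396
  t6: +2.8783
  t7: +0.8476
  t8: -0.2358
  t9: +0.7548
  t10: +2.6312
  t11: +1.0740
  t12: -0.6232
  t13: +2.6706
  t14: +5.9082
  t15: +4.5130
  t16: +6.6254
  t17: +4.6035
  t18: +1.7057
  t19: +5.5696
  t20: -2.3947
  t21: +1.9687
  t22: +0.9500
  t23: +6.0635
  t24: +0.5355
  t25: +0.9292
  t26: +0.7030
  t27: -1.9189
  t28: +0.9683
  t29: +4.1247
  t30: +2.5251
  t31: +3.7489
  t32: +18.1900
Σ = +80.0806 → |volume| = 80.08

Directed edges: 96 total, each appears once with its reverse present → watertight.


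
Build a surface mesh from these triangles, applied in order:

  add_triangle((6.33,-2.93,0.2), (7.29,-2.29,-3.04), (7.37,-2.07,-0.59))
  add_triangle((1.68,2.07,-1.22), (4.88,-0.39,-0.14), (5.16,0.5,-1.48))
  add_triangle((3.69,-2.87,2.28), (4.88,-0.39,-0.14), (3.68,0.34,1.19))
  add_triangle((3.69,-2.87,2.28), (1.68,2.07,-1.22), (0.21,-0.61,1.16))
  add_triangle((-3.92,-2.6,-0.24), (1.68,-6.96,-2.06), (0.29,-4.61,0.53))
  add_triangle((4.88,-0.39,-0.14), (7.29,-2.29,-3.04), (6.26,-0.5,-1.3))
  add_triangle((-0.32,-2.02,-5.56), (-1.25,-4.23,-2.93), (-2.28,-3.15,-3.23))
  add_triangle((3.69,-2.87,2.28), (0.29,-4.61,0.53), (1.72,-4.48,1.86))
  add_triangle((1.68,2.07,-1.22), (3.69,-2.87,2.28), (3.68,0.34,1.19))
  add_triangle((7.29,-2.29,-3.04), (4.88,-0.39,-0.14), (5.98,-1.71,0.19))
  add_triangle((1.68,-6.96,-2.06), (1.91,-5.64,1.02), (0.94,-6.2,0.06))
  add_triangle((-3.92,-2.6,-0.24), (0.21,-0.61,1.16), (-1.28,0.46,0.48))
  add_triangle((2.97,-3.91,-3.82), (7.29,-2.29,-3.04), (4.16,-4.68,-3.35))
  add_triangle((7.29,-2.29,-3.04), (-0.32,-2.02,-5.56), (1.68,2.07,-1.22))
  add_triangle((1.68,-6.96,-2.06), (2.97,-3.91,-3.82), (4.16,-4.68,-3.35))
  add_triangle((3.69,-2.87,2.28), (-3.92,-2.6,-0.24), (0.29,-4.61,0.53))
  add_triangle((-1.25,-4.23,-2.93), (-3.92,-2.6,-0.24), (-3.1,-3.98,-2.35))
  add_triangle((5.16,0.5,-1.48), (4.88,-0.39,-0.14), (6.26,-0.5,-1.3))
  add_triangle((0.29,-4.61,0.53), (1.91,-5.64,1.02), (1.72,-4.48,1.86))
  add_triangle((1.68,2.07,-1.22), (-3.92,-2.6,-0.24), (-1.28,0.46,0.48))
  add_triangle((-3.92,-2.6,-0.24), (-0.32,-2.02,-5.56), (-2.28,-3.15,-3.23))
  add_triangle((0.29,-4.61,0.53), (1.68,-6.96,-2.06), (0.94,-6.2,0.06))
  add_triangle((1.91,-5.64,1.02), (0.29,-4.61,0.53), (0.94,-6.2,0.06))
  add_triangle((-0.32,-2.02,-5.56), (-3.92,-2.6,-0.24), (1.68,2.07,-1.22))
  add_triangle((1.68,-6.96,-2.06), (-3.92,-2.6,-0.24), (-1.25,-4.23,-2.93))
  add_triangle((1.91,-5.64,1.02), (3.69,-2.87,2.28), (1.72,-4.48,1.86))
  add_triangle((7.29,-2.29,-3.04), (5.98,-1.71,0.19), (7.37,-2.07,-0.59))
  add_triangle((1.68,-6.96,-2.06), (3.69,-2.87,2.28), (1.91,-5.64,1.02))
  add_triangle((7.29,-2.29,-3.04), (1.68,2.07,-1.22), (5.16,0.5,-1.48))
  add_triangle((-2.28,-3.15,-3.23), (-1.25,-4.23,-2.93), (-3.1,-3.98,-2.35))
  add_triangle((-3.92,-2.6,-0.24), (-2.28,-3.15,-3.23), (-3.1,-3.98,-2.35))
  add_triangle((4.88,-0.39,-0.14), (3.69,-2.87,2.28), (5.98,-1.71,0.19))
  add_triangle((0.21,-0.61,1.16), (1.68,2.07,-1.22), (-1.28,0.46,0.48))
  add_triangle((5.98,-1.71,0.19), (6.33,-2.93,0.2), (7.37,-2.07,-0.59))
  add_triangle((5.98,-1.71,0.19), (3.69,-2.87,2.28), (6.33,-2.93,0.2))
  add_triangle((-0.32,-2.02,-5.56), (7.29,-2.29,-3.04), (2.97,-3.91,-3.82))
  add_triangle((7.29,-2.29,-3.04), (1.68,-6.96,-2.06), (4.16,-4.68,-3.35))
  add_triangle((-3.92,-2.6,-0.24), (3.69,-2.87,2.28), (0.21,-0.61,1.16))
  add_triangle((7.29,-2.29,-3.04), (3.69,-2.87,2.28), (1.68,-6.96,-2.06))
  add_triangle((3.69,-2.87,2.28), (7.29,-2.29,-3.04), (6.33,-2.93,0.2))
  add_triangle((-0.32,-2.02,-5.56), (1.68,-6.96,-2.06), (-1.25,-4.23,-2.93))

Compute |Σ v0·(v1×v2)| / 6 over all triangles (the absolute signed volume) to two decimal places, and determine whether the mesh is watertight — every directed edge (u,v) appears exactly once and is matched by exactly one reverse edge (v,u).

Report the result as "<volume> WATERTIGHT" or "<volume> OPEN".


Per-triangle v0·(v1×v2)/6:
  t1: +3.6867
  t2: +1.5184
  t3: +3.9439
  t4: +1.5192
  t5: +9.4882
  t6: +1.5566
  t7: +4.1622
  t8: -1.4718
  t9: -2.1962
  t10: +3.3389
  t11: +2.9422
  t12: +1.2544
  t13: +4.7376
  t14: +19.3082
  t15: +4.7419
  t16: +4.6652
  t17: +1.2132
  t18: +0.8311
  t19: +1.1965
  t20: +1.4800
  t21: +2.2783
  t22: +0.5856
  t23: +0.9371
  t24: +5.0218
  t25: +10.2469
  t26: +2.3464
  t27: -0.2909
  t28: +7.3586
  t29: +3.4588
  t30: +1.8085
  t31: +1.5730
  t32: +1.6336
  t33: +0.6393
  t34: +0.9200
  t35: +2.4161
  t36: +13.9427
  t37: +7.0519
  t38: +2.9797
  t39: +32.6703
  t40: +1.5342
  t41: +11.5003
Σ = +178.5283 → |volume| = 178.53

Directed edges: 123 total; 9 unmatched, e.g. (1.68,2.07,-1.22)→(4.88,-0.39,-0.14) → open.

178.53 OPEN
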